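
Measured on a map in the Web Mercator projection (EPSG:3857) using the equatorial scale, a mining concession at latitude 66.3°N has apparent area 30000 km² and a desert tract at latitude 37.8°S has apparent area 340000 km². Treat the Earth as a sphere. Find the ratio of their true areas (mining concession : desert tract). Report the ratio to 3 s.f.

On Mercator the areal scale is sec²φ, so true area = apparent × cos²φ.
True area of mining concession: 30000 × cos²(66.3°) = 30000 × 0.1616 = 4847 km².
True area of desert tract: 340000 × cos²(37.8°) = 340000 × 0.6243 = 212300 km².
Ratio = 4847 / 212300 ≈ 0.0228.

0.0228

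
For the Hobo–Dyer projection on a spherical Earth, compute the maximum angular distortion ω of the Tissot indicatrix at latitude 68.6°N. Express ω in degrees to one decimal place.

81.2°

The Hobo–Dyer projection is cylindrical equal-area with φ₀ = 37.5°. A cylindrical equal-area projection with standard parallel φ₀ has meridian scale h = cos φ / cos φ₀ and parallel scale k = cos φ₀ / cos φ (so areas are preserved, h·k = 1).
At 68.6°: h = 0.4599, k = 2.174; principal scales a = 2.174, b = 0.4599.
sin(ω/2) = (a − b)/(a + b) = 1.714/2.634 = 0.6508, so ω = 2 arcsin(0.6508) ≈ 81.2°.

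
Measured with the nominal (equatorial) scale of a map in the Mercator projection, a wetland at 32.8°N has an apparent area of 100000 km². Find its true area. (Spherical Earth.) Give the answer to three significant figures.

The Mercator projection is conformal; its linear scale factor is the same in every direction and equals sec φ = 1/cos φ.
Areal scale = k² = sec²φ = 1/cos²(32.8°) = 1/0.8406² = 1.415.
True area = apparent / (areal scale) = 100000 / 1.415 ≈ 70700 km².

70700 km²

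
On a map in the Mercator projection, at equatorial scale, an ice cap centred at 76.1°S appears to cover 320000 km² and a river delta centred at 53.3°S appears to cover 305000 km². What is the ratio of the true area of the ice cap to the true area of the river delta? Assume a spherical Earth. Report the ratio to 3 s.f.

0.170

Since Mercator area scale is 1/cos²φ, the true area equals the apparent area multiplied by cos²φ.
True area of ice cap: 320000 × cos²(76.1°) = 320000 × 0.05771 = 18470 km².
True area of river delta: 305000 × cos²(53.3°) = 305000 × 0.3572 = 108900 km².
Ratio = 18470 / 108900 ≈ 0.170.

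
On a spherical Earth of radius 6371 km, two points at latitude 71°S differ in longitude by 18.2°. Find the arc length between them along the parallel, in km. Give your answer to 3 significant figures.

659 km

Arc length along a parallel = R cos φ · Δλ (with Δλ in radians).
= 6371 × cos 71° × (18.2° × π/180) = 6371 × 0.3256 × 0.3176 ≈ 659 km.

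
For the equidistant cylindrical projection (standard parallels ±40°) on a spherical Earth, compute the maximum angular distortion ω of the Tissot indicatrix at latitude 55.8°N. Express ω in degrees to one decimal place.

17.7°

The equidistant cylindrical projection with φ₀ = 40° has h = 1 (meridians true) and k = cos φ₀ / cos φ along parallels.
At 55.8°: h = 1.000, k = 1.363; principal scales a = 1.363, b = 1.000.
sin(ω/2) = (a − b)/(a + b) = 0.3629/2.363 = 0.1536, so ω = 2 arcsin(0.1536) ≈ 17.7°.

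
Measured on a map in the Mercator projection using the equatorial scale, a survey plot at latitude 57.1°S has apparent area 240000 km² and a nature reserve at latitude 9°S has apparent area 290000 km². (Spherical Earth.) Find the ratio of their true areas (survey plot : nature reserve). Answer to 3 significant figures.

0.250

Since Mercator area scale is 1/cos²φ, the true area equals the apparent area multiplied by cos²φ.
True area of survey plot: 240000 × cos²(57.1°) = 240000 × 0.2950 = 70810 km².
True area of nature reserve: 290000 × cos²(9°) = 290000 × 0.9755 = 282900 km².
Ratio = 70810 / 282900 ≈ 0.250.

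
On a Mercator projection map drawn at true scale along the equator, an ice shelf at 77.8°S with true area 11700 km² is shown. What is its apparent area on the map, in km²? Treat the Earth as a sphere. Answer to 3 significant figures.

262000 km²

The Mercator projection is conformal; its linear scale factor is the same in every direction and equals sec φ = 1/cos φ.
Areal scale = k² = sec²φ = 1/cos²(77.8°) = 1/0.2113² = 22.39.
Apparent area = 11700 × 22.39 ≈ 262000 km².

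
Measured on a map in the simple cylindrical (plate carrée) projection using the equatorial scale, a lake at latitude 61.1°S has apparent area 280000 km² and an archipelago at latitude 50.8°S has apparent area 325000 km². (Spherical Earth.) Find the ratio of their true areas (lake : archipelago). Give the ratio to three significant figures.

On the plate carrée, areal scale = h·k = 1 × sec φ, so true area = apparent × cos φ.
True area of lake: 280000 × cos(61.1°) = 280000 × 0.4833 = 135300 km².
True area of archipelago: 325000 × cos(50.8°) = 325000 × 0.6320 = 205400 km².
Ratio = 135300 / 205400 ≈ 0.659.

0.659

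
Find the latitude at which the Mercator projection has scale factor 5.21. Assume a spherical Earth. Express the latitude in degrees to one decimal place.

Mercator scale is k = sec φ = 1/cos φ.
1/cos φ = 5.21  ⇒  cos φ = 0.1919  ⇒  φ = arccos(0.1919) ≈ 78.9°.

78.9°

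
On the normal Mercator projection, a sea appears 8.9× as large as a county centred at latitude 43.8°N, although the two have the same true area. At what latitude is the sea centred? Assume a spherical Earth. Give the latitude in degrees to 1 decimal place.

Mercator areal scale is sec²φ, so apparent-area ratio = sec²φ₁ / sec²φ₂ = cos²φ₂ / cos²φ₁.
cos²φ₂ / cos²φ₁ = 8.9  ⇒  cos φ₁ = cos 43.8° / √8.9 = 0.7218/2.983 = 0.2419.
φ₁ = arccos(0.2419) ≈ 76.0°.

76.0°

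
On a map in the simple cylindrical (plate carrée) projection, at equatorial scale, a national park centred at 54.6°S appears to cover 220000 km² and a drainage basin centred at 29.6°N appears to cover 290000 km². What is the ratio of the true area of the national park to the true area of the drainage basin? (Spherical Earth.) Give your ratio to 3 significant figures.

0.505

Plate carrée has h = 1 and k = sec φ, giving areal scale sec φ; true area = (apparent area) · cos φ.
True area of national park: 220000 × cos(54.6°) = 220000 × 0.5793 = 127400 km².
True area of drainage basin: 290000 × cos(29.6°) = 290000 × 0.8695 = 252200 km².
Ratio = 127400 / 252200 ≈ 0.505.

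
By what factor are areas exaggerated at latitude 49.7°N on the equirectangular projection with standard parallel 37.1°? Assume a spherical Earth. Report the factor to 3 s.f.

In the equirectangular projection with standard parallel φ₀ = 37.1° (x = Rλ cos φ₀, y = Rφ), meridians are true-scale (h = 1) and the parallel scale is k = cos φ₀ / cos φ.
Areal scale = h·k = 1 × cos φ₀ / cos φ; at 49.7°, h = 1.000, k = 1.233, so h·k = 1.233.

1.23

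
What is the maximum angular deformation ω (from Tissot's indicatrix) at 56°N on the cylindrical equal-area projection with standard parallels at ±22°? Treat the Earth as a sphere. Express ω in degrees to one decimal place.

55.6°

Cylindrical equal-area (φ₀ = 22°): h = cos φ / cos 22° along meridians, k = cos 22° / cos φ along parallels; h·k = 1.
At 56°: h = 0.6031, k = 1.658; principal scales a = 1.658, b = 0.6031.
sin(ω/2) = (a − b)/(a + b) = 1.055/2.261 = 0.4666, so ω = 2 arcsin(0.4666) ≈ 55.6°.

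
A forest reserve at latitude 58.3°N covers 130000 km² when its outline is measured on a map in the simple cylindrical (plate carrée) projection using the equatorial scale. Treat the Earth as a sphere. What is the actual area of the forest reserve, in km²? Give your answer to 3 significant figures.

68300 km²

In the plate carrée (x = Rλ, y = Rφ), meridians are true-scale (h = 1) and parallels are stretched by k = sec φ.
Areal scale = h·k = 1 × sec φ; at 58.3°, h = 1.000, k = 1.903, so h·k = 1.903.
True area = apparent / (areal scale) = 130000 / 1.903 ≈ 68300 km².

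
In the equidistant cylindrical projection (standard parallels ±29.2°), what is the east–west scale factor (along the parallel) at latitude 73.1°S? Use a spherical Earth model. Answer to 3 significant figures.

3.00

The equidistant cylindrical projection with φ₀ = 29.2° has h = 1 (meridians true) and k = cos φ₀ / cos φ along parallels.
k = cos 29.2° / cos 73.1° = 0.8729/0.2907 = 3.003.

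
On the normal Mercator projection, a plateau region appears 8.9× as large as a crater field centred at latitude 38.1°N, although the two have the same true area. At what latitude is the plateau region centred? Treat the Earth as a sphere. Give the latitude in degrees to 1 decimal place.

74.7°

On Mercator, (apparent₁)/(apparent₂) = sec²φ₁ / sec²φ₂ when true areas are equal.
cos²φ₂ / cos²φ₁ = 8.9  ⇒  cos φ₁ = cos 38.1° / √8.9 = 0.7869/2.983 = 0.2638.
φ₁ = arccos(0.2638) ≈ 74.7°.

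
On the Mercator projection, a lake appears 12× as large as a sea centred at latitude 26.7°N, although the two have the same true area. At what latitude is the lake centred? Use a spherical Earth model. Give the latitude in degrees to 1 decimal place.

On Mercator, (apparent₁)/(apparent₂) = sec²φ₁ / sec²φ₂ when true areas are equal.
cos²φ₂ / cos²φ₁ = 12  ⇒  cos φ₁ = cos 26.7° / √12 = 0.8934/3.464 = 0.2579.
φ₁ = arccos(0.2579) ≈ 75.1°.

75.1°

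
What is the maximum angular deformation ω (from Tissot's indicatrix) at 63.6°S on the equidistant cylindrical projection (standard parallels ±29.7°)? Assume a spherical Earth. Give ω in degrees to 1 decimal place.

In the equirectangular projection with standard parallel φ₀ = 29.7° (x = Rλ cos φ₀, y = Rφ), meridians are true-scale (h = 1) and the parallel scale is k = cos φ₀ / cos φ.
At 63.6°: h = 1.000, k = 1.954; principal scales a = 1.954, b = 1.000.
sin(ω/2) = (a − b)/(a + b) = 0.9536/2.954 = 0.3229, so ω = 2 arcsin(0.3229) ≈ 37.7°.

37.7°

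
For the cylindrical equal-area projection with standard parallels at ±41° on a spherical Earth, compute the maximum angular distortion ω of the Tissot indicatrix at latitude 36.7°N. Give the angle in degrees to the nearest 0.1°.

6.9°

A cylindrical equal-area projection with standard parallel φ₀ has meridian scale h = cos φ / cos φ₀ and parallel scale k = cos φ₀ / cos φ (so areas are preserved, h·k = 1).
At 36.7°: h = 1.062, k = 0.9413; principal scales a = 1.062, b = 0.9413.
sin(ω/2) = (a − b)/(a + b) = 0.1211/2.004 = 0.06042, so ω = 2 arcsin(0.06042) ≈ 6.9°.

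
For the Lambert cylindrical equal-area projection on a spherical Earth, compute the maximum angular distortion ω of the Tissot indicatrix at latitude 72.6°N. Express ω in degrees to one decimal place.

The Lambert cylindrical equal-area projection is the cylindrical equal-area projection with its standard parallel at the equator (φ₀ = 0). Cylindrical equal-area (φ₀ = 0°): h = cos φ / cos 0° along meridians, k = cos 0° / cos φ along parallels; h·k = 1.
At 72.6°: h = 0.2990, k = 3.344; principal scales a = 3.344, b = 0.2990.
sin(ω/2) = (a − b)/(a + b) = 3.045/3.643 = 0.8358, so ω = 2 arcsin(0.8358) ≈ 113.4°.

113.4°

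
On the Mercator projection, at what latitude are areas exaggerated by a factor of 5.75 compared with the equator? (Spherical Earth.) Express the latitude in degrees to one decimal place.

65.4°

Mercator areal scale is sec²φ.
sec²φ = 5.75  ⇒  cos²φ = 0.1739  ⇒  cos φ = 0.4170.
φ = arccos(0.4170) ≈ 65.4°.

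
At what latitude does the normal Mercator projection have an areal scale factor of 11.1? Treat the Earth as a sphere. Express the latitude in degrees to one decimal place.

72.5°

Mercator areal scale is sec²φ.
sec²φ = 11.1  ⇒  cos²φ = 0.09009  ⇒  cos φ = 0.3002.
φ = arccos(0.3002) ≈ 72.5°.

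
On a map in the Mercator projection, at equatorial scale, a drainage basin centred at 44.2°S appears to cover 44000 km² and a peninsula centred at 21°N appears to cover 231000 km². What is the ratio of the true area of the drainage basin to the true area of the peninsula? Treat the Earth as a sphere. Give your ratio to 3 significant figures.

0.112

Since Mercator area scale is 1/cos²φ, the true area equals the apparent area multiplied by cos²φ.
True area of drainage basin: 44000 × cos²(44.2°) = 44000 × 0.5140 = 22610 km².
True area of peninsula: 231000 × cos²(21°) = 231000 × 0.8716 = 201300 km².
Ratio = 22610 / 201300 ≈ 0.112.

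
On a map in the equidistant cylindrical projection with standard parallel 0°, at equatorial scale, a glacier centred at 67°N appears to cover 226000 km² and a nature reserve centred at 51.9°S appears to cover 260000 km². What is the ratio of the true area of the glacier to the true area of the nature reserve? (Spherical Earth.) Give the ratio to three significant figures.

On the plate carrée, areal scale = h·k = 1 × sec φ, so true area = apparent × cos φ.
True area of glacier: 226000 × cos(67°) = 226000 × 0.3907 = 88310 km².
True area of nature reserve: 260000 × cos(51.9°) = 260000 × 0.6170 = 160400 km².
Ratio = 88310 / 160400 ≈ 0.550.

0.550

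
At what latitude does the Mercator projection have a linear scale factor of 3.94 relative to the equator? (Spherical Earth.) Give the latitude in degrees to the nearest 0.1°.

Mercator scale is k = sec φ = 1/cos φ.
1/cos φ = 3.94  ⇒  cos φ = 0.2538  ⇒  φ = arccos(0.2538) ≈ 75.3°.

75.3°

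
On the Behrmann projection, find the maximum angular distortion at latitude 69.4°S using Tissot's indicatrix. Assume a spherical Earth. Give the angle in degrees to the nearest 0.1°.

91.6°

The Behrmann projection is cylindrical equal-area with φ₀ = 30°. Cylindrical equal-area (φ₀ = 30°): h = cos φ / cos 30° along meridians, k = cos 30° / cos φ along parallels; h·k = 1.
At 69.4°: h = 0.4063, k = 2.461; principal scales a = 2.461, b = 0.4063.
sin(ω/2) = (a − b)/(a + b) = 2.055/2.868 = 0.7167, so ω = 2 arcsin(0.7167) ≈ 91.6°.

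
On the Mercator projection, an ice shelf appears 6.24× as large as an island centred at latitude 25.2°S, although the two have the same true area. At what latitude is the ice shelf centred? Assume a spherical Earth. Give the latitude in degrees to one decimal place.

68.8°

Mercator areal scale is sec²φ, so apparent-area ratio = sec²φ₁ / sec²φ₂ = cos²φ₂ / cos²φ₁.
cos²φ₂ / cos²φ₁ = 6.24  ⇒  cos φ₁ = cos 25.2° / √6.24 = 0.9048/2.498 = 0.3622.
φ₁ = arccos(0.3622) ≈ 68.8°.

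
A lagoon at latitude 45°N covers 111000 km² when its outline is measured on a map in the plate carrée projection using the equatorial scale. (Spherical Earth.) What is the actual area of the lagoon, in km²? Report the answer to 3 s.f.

In the plate carrée (x = Rλ, y = Rφ), meridians are true-scale (h = 1) and parallels are stretched by k = sec φ.
Areal scale = h·k = 1 × sec φ; at 45°, h = 1.000, k = 1.414, so h·k = 1.414.
True area = apparent / (areal scale) = 111000 / 1.414 ≈ 78500 km².

78500 km²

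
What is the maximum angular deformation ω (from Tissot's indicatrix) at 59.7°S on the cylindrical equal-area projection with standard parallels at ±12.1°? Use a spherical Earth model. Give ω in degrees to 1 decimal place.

A cylindrical equal-area projection with standard parallel φ₀ has meridian scale h = cos φ / cos φ₀ and parallel scale k = cos φ₀ / cos φ (so areas are preserved, h·k = 1).
At 59.7°: h = 0.5160, k = 1.938; principal scales a = 1.938, b = 0.5160.
sin(ω/2) = (a − b)/(a + b) = 1.422/2.454 = 0.5795, so ω = 2 arcsin(0.5795) ≈ 70.8°.

70.8°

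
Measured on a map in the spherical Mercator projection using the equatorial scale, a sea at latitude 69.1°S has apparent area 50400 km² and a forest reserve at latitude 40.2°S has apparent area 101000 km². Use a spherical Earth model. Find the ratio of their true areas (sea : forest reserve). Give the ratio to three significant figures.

Mercator's areal exaggeration is sec²φ; hence true area = (apparent area) · cos²φ.
True area of sea: 50400 × cos²(69.1°) = 50400 × 0.1273 = 6414 km².
True area of forest reserve: 101000 × cos²(40.2°) = 101000 × 0.5834 = 58920 km².
Ratio = 6414 / 58920 ≈ 0.109.

0.109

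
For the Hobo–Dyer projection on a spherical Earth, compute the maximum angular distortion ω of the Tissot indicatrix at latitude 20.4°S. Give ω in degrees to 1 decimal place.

The Hobo–Dyer projection is cylindrical equal-area with φ₀ = 37.5°. A cylindrical equal-area projection with standard parallel φ₀ has meridian scale h = cos φ / cos φ₀ and parallel scale k = cos φ₀ / cos φ (so areas are preserved, h·k = 1).
At 20.4°: h = 1.181, k = 0.8464; principal scales a = 1.181, b = 0.8464.
sin(ω/2) = (a − b)/(a + b) = 0.3350/2.028 = 0.1652, so ω = 2 arcsin(0.1652) ≈ 19.0°.

19.0°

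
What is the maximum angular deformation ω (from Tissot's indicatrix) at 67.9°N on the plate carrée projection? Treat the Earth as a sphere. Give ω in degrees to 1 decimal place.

53.9°

For the equirectangular projection with φ₀ = 0 (plate carrée), h = 1 along meridians and k = sec φ along parallels.
At 67.9°: h = 1.000, k = 2.658; principal scales a = 2.658, b = 1.000.
sin(ω/2) = (a − b)/(a + b) = 1.658/3.658 = 0.4533, so ω = 2 arcsin(0.4533) ≈ 53.9°.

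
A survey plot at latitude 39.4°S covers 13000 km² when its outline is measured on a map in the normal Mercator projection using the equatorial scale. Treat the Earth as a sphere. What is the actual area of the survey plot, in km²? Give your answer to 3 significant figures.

7760 km²

The Mercator projection is conformal; its linear scale factor is the same in every direction and equals sec φ = 1/cos φ.
Areal scale = k² = sec²φ = 1/cos²(39.4°) = 1/0.7727² = 1.675.
True area = apparent / (areal scale) = 13000 / 1.675 ≈ 7760 km².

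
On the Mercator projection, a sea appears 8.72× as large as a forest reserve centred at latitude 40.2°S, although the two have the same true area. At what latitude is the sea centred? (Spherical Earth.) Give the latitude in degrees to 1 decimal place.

75.0°

On Mercator, (apparent₁)/(apparent₂) = sec²φ₁ / sec²φ₂ when true areas are equal.
cos²φ₂ / cos²φ₁ = 8.72  ⇒  cos φ₁ = cos 40.2° / √8.72 = 0.7638/2.953 = 0.2587.
φ₁ = arccos(0.2587) ≈ 75.0°.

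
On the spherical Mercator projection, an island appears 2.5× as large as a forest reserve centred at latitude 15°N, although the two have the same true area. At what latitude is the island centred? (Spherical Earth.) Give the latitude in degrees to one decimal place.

For equal true areas on Mercator, apparent areas scale as sec²φ, so the ratio is cos²φ₂ / cos²φ₁.
cos²φ₂ / cos²φ₁ = 2.5  ⇒  cos φ₁ = cos 15° / √2.5 = 0.9659/1.581 = 0.6109.
φ₁ = arccos(0.6109) ≈ 52.3°.

52.3°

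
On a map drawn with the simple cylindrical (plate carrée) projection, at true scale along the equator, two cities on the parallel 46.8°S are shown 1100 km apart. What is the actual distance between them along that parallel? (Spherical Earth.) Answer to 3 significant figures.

For the equirectangular projection with φ₀ = 0 (plate carrée), h = 1 along meridians and k = sec φ along parallels.
Along the parallel at 46.8°, map distances are exaggerated by k = sec 46.8° = 1.461.
True distance = 1100 / 1.461 = 1100 × cos 46.8° ≈ 753 km.

753 km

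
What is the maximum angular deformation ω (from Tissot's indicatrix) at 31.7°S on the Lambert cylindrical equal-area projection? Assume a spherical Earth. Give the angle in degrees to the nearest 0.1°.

The Lambert cylindrical equal-area projection is the cylindrical equal-area projection with its standard parallel at the equator (φ₀ = 0). For cylindrical equal-area with standard parallel φ₀, h = cos φ / cos φ₀ and k = cos φ₀ / cos φ, so h·k = 1.
At 31.7°: h = 0.8508, k = 1.175; principal scales a = 1.175, b = 0.8508.
sin(ω/2) = (a − b)/(a + b) = 0.3245/2.026 = 0.1602, so ω = 2 arcsin(0.1602) ≈ 18.4°.

18.4°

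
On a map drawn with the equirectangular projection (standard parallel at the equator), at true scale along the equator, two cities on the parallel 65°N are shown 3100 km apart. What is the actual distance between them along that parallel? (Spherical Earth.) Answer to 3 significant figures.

1310 km

In the plate carrée (x = Rλ, y = Rφ), meridians are true-scale (h = 1) and parallels are stretched by k = sec φ.
Along the parallel at 65°, map distances are exaggerated by k = sec 65° = 2.366.
True distance = 3100 / 2.366 = 3100 × cos 65° ≈ 1310 km.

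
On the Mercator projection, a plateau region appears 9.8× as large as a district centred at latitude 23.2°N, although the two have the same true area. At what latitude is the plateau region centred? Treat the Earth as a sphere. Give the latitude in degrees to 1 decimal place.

Mercator areal scale is sec²φ, so apparent-area ratio = sec²φ₁ / sec²φ₂ = cos²φ₂ / cos²φ₁.
cos²φ₂ / cos²φ₁ = 9.8  ⇒  cos φ₁ = cos 23.2° / √9.8 = 0.9191/3.130 = 0.2936.
φ₁ = arccos(0.2936) ≈ 72.9°.

72.9°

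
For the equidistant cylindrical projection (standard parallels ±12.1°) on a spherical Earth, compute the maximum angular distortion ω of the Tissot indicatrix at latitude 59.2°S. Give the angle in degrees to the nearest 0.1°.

The equidistant cylindrical projection with φ₀ = 12.1° has h = 1 (meridians true) and k = cos φ₀ / cos φ along parallels.
At 59.2°: h = 1.000, k = 1.910; principal scales a = 1.910, b = 1.000.
sin(ω/2) = (a − b)/(a + b) = 0.9096/2.910 = 0.3126, so ω = 2 arcsin(0.3126) ≈ 36.4°.

36.4°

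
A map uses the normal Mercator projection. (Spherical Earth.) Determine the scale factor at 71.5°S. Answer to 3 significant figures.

For Mercator, h = k = sec φ (a conformal cylindrical projection has a single point scale, 1/cos φ).
k = 1/cos 71.5° = 1/0.3173 = 3.152.

3.15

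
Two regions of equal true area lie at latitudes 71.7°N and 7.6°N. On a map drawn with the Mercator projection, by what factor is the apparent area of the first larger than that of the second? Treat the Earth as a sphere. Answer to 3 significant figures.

Mercator is conformal with k = sec φ, so areal scale = k² = sec²φ.
At 71.7°: sec²(71.7°) = 1/0.3140² = 10.14.
At 7.6°: sec²(7.6°) = 1/0.9912² = 1.018.
Ratio = 10.14/1.018 = cos²(7.6°)/cos²(71.7°) ≈ 9.97.

9.97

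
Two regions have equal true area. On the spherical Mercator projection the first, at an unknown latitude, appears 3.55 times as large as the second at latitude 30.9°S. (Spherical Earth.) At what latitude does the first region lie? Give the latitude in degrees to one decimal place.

62.9°

On Mercator, (apparent₁)/(apparent₂) = sec²φ₁ / sec²φ₂ when true areas are equal.
cos²φ₂ / cos²φ₁ = 3.55  ⇒  cos φ₁ = cos 30.9° / √3.55 = 0.8581/1.884 = 0.4554.
φ₁ = arccos(0.4554) ≈ 62.9°.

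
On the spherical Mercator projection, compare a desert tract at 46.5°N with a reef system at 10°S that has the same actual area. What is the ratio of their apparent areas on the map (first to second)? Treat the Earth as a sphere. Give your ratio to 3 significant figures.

Mercator is conformal with k = sec φ, so areal scale = k² = sec²φ.
At 46.5°: sec²(46.5°) = 1/0.6884² = 2.110.
At 10°: sec²(10°) = 1/0.9848² = 1.031.
Ratio = 2.110/1.031 = cos²(10°)/cos²(46.5°) ≈ 2.05.

2.05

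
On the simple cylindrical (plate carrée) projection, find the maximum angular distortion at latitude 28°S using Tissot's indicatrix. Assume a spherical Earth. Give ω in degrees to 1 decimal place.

Plate carrée maps x = Rλ, y = Rφ. The meridian scale is h = 1 and the parallel scale is k = 1/cos φ = sec φ.
At 28°: h = 1.000, k = 1.133; principal scales a = 1.133, b = 1.000.
sin(ω/2) = (a − b)/(a + b) = 0.1326/2.133 = 0.06216, so ω = 2 arcsin(0.06216) ≈ 7.1°.

7.1°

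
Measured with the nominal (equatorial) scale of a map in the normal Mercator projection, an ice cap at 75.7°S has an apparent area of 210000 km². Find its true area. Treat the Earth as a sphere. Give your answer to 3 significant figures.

12800 km²

Mercator is conformal, so the point scale is isotropic: h = k = sec φ = 1/cos φ.
Areal scale = k² = sec²φ = 1/cos²(75.7°) = 1/0.2470² = 16.39.
True area = apparent / (areal scale) = 210000 / 16.39 ≈ 12800 km².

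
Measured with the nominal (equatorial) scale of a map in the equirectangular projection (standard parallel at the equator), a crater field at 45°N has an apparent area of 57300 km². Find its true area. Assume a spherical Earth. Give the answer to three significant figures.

40500 km²

Plate carrée maps x = Rλ, y = Rφ. The meridian scale is h = 1 and the parallel scale is k = 1/cos φ = sec φ.
Areal scale = h·k = 1 × sec φ; at 45°, h = 1.000, k = 1.414, so h·k = 1.414.
True area = apparent / (areal scale) = 57300 / 1.414 ≈ 40500 km².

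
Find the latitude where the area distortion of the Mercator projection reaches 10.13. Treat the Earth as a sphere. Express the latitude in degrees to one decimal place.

71.7°

Mercator areal scale is sec²φ.
sec²φ = 10.13  ⇒  cos²φ = 0.09872  ⇒  cos φ = 0.3142.
φ = arccos(0.3142) ≈ 71.7°.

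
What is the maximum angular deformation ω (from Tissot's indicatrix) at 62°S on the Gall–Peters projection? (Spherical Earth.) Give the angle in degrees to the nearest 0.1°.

The Gall–Peters projection is cylindrical equal-area with φ₀ = 45°. Cylindrical equal-area (φ₀ = 45°): h = cos φ / cos 45° along meridians, k = cos 45° / cos φ along parallels; h·k = 1.
At 62°: h = 0.6639, k = 1.506; principal scales a = 1.506, b = 0.6639.
sin(ω/2) = (a − b)/(a + b) = 0.8422/2.170 = 0.3881, so ω = 2 arcsin(0.3881) ≈ 45.7°.

45.7°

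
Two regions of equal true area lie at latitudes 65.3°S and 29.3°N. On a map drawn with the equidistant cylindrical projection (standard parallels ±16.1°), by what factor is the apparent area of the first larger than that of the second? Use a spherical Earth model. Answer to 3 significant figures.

With standard parallel φ₀ = 16.1°, the equirectangular projection gives x = Rλ cos φ₀, y = Rφ, so h = 1 and k = cos 16.1° / cos φ.
Areal scale at 65.3°: h·k = 1.000 × 2.299 = 2.299.
Areal scale at 29.3°: h·k = 1.000 × 1.102 = 1.102.
Ratio = 2.299/1.102 ≈ 2.09.

2.09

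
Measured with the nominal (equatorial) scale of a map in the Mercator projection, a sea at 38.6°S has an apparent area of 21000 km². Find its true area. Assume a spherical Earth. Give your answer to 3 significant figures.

12800 km²

Mercator is conformal, so the point scale is isotropic: h = k = sec φ = 1/cos φ.
Areal scale = k² = sec²φ = 1/cos²(38.6°) = 1/0.7815² = 1.637.
True area = apparent / (areal scale) = 21000 / 1.637 ≈ 12800 km².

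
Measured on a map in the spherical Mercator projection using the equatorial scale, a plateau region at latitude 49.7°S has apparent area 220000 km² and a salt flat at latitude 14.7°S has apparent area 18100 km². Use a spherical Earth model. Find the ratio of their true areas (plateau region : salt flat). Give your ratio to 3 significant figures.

Mercator's areal exaggeration is sec²φ; hence true area = (apparent area) · cos²φ.
True area of plateau region: 220000 × cos²(49.7°) = 220000 × 0.4183 = 92030 km².
True area of salt flat: 18100 × cos²(14.7°) = 18100 × 0.9356 = 16930 km².
Ratio = 92030 / 16930 ≈ 5.43.

5.43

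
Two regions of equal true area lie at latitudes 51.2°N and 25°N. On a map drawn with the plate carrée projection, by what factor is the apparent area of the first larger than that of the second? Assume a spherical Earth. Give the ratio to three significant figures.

1.45

Plate carrée maps x = Rλ, y = Rφ. The meridian scale is h = 1 and the parallel scale is k = 1/cos φ = sec φ.
Areal scale at 51.2°: h·k = 1.000 × 1.596 = 1.596.
Areal scale at 25°: h·k = 1.000 × 1.103 = 1.103.
Ratio = 1.596/1.103 ≈ 1.45.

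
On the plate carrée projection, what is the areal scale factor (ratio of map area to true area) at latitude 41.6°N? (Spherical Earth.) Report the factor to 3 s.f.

For the equirectangular projection with φ₀ = 0 (plate carrée), h = 1 along meridians and k = sec φ along parallels.
Areal scale = h·k = 1 × sec φ; at 41.6°, h = 1.000, k = 1.337, so h·k = 1.337.

1.34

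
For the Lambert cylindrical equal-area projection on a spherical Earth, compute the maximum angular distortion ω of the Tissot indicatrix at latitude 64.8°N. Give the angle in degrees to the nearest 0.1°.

87.7°

The Lambert cylindrical equal-area projection is the cylindrical equal-area projection with its standard parallel at the equator (φ₀ = 0). For cylindrical equal-area with standard parallel φ₀, h = cos φ / cos φ₀ and k = cos φ₀ / cos φ, so h·k = 1.
At 64.8°: h = 0.4258, k = 2.349; principal scales a = 2.349, b = 0.4258.
sin(ω/2) = (a − b)/(a + b) = 1.923/2.774 = 0.6931, so ω = 2 arcsin(0.6931) ≈ 87.7°.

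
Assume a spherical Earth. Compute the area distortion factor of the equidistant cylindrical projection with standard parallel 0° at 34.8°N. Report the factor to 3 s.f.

Plate carrée maps x = Rλ, y = Rφ. The meridian scale is h = 1 and the parallel scale is k = 1/cos φ = sec φ.
Areal scale = h·k = 1 × sec φ; at 34.8°, h = 1.000, k = 1.218, so h·k = 1.218.

1.22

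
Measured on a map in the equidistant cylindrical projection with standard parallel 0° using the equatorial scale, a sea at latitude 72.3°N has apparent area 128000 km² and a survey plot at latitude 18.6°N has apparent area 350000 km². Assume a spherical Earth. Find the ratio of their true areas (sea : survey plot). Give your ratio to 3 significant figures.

0.117

Plate carrée has h = 1 and k = sec φ, giving areal scale sec φ; true area = (apparent area) · cos φ.
True area of sea: 128000 × cos(72.3°) = 128000 × 0.3040 = 38920 km².
True area of survey plot: 350000 × cos(18.6°) = 350000 × 0.9478 = 331700 km².
Ratio = 38920 / 331700 ≈ 0.117.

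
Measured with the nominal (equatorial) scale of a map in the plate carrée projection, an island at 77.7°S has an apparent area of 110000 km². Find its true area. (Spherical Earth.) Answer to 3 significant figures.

Plate carrée maps x = Rλ, y = Rφ. The meridian scale is h = 1 and the parallel scale is k = 1/cos φ = sec φ.
Areal scale = h·k = 1 × sec φ; at 77.7°, h = 1.000, k = 4.694, so h·k = 4.694.
True area = apparent / (areal scale) = 110000 / 4.694 ≈ 23400 km².

23400 km²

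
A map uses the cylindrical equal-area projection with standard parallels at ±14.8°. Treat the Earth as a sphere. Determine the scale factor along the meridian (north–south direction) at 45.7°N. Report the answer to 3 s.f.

0.722

For cylindrical equal-area with standard parallel φ₀, h = cos φ / cos φ₀ and k = cos φ₀ / cos φ, so h·k = 1.
h = cos 45.7° / cos 14.8° = 0.6984/0.9668 = 0.7224.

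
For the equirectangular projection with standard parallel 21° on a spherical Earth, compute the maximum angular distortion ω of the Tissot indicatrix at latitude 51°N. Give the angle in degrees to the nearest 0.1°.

With standard parallel φ₀ = 21°, the equirectangular projection gives x = Rλ cos φ₀, y = Rφ, so h = 1 and k = cos 21° / cos φ.
At 51°: h = 1.000, k = 1.483; principal scales a = 1.483, b = 1.000.
sin(ω/2) = (a − b)/(a + b) = 0.4835/2.483 = 0.1947, so ω = 2 arcsin(0.1947) ≈ 22.5°.

22.5°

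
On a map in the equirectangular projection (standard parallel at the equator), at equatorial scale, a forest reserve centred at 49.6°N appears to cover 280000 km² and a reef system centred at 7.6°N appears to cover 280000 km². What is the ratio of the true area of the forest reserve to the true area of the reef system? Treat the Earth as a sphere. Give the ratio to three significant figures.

0.654

Plate carrée has h = 1 and k = sec φ, giving areal scale sec φ; true area = (apparent area) · cos φ.
True area of forest reserve: 280000 × cos(49.6°) = 280000 × 0.6481 = 181500 km².
True area of reef system: 280000 × cos(7.6°) = 280000 × 0.9912 = 277500 km².
Ratio = 181500 / 277500 ≈ 0.654.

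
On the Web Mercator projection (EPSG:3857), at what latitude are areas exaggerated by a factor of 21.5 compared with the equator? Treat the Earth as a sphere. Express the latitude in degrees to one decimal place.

77.5°

Mercator areal scale is sec²φ.
sec²φ = 21.5  ⇒  cos²φ = 0.04651  ⇒  cos φ = 0.2157.
φ = arccos(0.2157) ≈ 77.5°.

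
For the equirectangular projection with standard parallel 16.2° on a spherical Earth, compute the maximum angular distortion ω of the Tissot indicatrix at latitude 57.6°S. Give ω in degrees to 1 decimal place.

33.0°

The equidistant cylindrical projection with φ₀ = 16.2° has h = 1 (meridians true) and k = cos φ₀ / cos φ along parallels.
At 57.6°: h = 1.000, k = 1.792; principal scales a = 1.792, b = 1.000.
sin(ω/2) = (a − b)/(a + b) = 0.7922/2.792 = 0.2837, so ω = 2 arcsin(0.2837) ≈ 33.0°.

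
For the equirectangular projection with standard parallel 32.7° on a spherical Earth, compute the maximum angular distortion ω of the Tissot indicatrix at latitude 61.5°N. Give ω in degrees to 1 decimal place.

32.1°

The equidistant cylindrical projection with φ₀ = 32.7° has h = 1 (meridians true) and k = cos φ₀ / cos φ along parallels.
At 61.5°: h = 1.000, k = 1.764; principal scales a = 1.764, b = 1.000.
sin(ω/2) = (a − b)/(a + b) = 0.7636/2.764 = 0.2763, so ω = 2 arcsin(0.2763) ≈ 32.1°.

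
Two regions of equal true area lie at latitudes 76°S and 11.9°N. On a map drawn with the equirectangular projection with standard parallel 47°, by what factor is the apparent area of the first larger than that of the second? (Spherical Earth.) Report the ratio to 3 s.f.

4.04

With standard parallel φ₀ = 47°, the equirectangular projection gives x = Rλ cos φ₀, y = Rφ, so h = 1 and k = cos 47° / cos φ.
Areal scale at 76°: h·k = 1.000 × 2.819 = 2.819.
Areal scale at 11.9°: h·k = 1.000 × 0.6970 = 0.6970.
Ratio = 2.819/0.6970 ≈ 4.04.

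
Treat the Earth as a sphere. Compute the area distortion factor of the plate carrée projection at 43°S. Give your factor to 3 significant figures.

1.37

In the plate carrée (x = Rλ, y = Rφ), meridians are true-scale (h = 1) and parallels are stretched by k = sec φ.
Areal scale = h·k = 1 × sec φ; at 43°, h = 1.000, k = 1.367, so h·k = 1.367.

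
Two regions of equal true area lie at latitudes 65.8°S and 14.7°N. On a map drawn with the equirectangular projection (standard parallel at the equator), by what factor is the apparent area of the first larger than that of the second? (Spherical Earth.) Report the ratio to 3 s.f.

Plate carrée maps x = Rλ, y = Rφ. The meridian scale is h = 1 and the parallel scale is k = 1/cos φ = sec φ.
Areal scale at 65.8°: h·k = 1.000 × 2.439 = 2.439.
Areal scale at 14.7°: h·k = 1.000 × 1.034 = 1.034.
Ratio = 2.439/1.034 ≈ 2.36.

2.36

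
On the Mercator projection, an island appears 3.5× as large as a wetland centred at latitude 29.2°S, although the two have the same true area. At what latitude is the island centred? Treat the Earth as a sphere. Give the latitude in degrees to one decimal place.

62.2°

Mercator areal scale is sec²φ, so apparent-area ratio = sec²φ₁ / sec²φ₂ = cos²φ₂ / cos²φ₁.
cos²φ₂ / cos²φ₁ = 3.5  ⇒  cos φ₁ = cos 29.2° / √3.5 = 0.8729/1.871 = 0.4666.
φ₁ = arccos(0.4666) ≈ 62.2°.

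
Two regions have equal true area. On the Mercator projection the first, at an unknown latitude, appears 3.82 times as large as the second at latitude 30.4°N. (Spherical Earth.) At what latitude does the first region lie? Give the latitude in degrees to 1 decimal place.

Mercator areal scale is sec²φ, so apparent-area ratio = sec²φ₁ / sec²φ₂ = cos²φ₂ / cos²φ₁.
cos²φ₂ / cos²φ₁ = 3.82  ⇒  cos φ₁ = cos 30.4° / √3.82 = 0.8625/1.954 = 0.4413.
φ₁ = arccos(0.4413) ≈ 63.8°.

63.8°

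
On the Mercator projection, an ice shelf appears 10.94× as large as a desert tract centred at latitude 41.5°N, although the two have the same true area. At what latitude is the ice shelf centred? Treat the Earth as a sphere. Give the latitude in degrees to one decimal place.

Mercator areal scale is sec²φ, so apparent-area ratio = sec²φ₁ / sec²φ₂ = cos²φ₂ / cos²φ₁.
cos²φ₂ / cos²φ₁ = 10.94  ⇒  cos φ₁ = cos 41.5° / √10.94 = 0.7490/3.308 = 0.2264.
φ₁ = arccos(0.2264) ≈ 76.9°.

76.9°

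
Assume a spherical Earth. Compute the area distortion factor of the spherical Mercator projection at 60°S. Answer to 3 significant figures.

Mercator is conformal, so the point scale is isotropic: h = k = sec φ = 1/cos φ.
Areal scale = k² = sec²φ = 1/cos²(60°) = 1/0.5000² = 4.000.

4.00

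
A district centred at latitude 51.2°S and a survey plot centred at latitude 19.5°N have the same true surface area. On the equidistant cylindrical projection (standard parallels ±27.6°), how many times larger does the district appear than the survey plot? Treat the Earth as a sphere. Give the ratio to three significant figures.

1.50

The equidistant cylindrical projection with φ₀ = 27.6° has h = 1 (meridians true) and k = cos φ₀ / cos φ along parallels.
Areal scale at 51.2°: h·k = 1.000 × 1.414 = 1.414.
Areal scale at 19.5°: h·k = 1.000 × 0.9401 = 0.9401.
Ratio = 1.414/0.9401 ≈ 1.50.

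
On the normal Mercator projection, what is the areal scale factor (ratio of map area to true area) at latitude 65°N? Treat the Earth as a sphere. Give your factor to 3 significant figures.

5.60

The Mercator projection is conformal; its linear scale factor is the same in every direction and equals sec φ = 1/cos φ.
Areal scale = k² = sec²φ = 1/cos²(65°) = 1/0.4226² = 5.599.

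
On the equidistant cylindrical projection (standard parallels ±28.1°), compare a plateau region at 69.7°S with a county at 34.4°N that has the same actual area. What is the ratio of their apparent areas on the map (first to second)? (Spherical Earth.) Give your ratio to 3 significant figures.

In the equirectangular projection with standard parallel φ₀ = 28.1° (x = Rλ cos φ₀, y = Rφ), meridians are true-scale (h = 1) and the parallel scale is k = cos φ₀ / cos φ.
Areal scale at 69.7°: h·k = 1.000 × 2.543 = 2.543.
Areal scale at 34.4°: h·k = 1.000 × 1.069 = 1.069.
Ratio = 2.543/1.069 ≈ 2.38.

2.38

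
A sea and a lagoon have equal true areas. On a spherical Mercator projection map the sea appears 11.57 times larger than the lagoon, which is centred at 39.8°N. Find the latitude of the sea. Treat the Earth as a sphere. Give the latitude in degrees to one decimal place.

76.9°

Mercator areal scale is sec²φ, so apparent-area ratio = sec²φ₁ / sec²φ₂ = cos²φ₂ / cos²φ₁.
cos²φ₂ / cos²φ₁ = 11.57  ⇒  cos φ₁ = cos 39.8° / √11.57 = 0.7683/3.401 = 0.2259.
φ₁ = arccos(0.2259) ≈ 76.9°.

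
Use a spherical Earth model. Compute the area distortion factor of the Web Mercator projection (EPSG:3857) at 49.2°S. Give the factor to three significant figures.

2.34

For Mercator, h = k = sec φ (a conformal cylindrical projection has a single point scale, 1/cos φ).
Areal scale = k² = sec²φ = 1/cos²(49.2°) = 1/0.6534² = 2.342.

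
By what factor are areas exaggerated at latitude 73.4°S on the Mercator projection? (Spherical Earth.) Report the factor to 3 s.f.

12.3

Mercator is conformal, so the point scale is isotropic: h = k = sec φ = 1/cos φ.
Areal scale = k² = sec²φ = 1/cos²(73.4°) = 1/0.2857² = 12.25.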